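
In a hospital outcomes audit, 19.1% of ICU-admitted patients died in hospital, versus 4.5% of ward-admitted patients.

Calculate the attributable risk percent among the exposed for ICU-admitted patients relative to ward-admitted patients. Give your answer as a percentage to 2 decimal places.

AR% = (0.19100 − 0.04500) / 0.19100 = 0.7644 → 76.44%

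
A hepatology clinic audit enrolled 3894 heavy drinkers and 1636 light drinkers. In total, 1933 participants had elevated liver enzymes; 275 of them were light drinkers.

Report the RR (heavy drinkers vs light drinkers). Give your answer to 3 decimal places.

heavy drinkers with the outcome: 1933 − 275 = 1658
heavy drinkers without the outcome: 3894 − 1658 = 2236
light drinkers without the outcome: 1636 − 275 = 1361
risk, heavy drinkers = 1658/3894 = 0.4258
risk, light drinkers = 275/1636 = 0.1681
RR = 0.4258 / 0.1681 = 2.533

2.533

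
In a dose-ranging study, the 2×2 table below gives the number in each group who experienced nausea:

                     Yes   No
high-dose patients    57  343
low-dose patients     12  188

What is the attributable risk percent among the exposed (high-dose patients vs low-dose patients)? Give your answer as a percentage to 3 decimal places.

57.895%

risk, high-dose patients = 57/400 = 0.1425
risk, low-dose patients = 12/200 = 0.0600
AR% = (0.1425 − 0.0600) / 0.1425 = 0.5789 → 57.895%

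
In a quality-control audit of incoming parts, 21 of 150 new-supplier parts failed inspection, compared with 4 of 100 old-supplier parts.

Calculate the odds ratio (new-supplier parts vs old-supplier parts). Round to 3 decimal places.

OR = (21 × 96) / (129 × 4) = 2016/516 ≈ 3.907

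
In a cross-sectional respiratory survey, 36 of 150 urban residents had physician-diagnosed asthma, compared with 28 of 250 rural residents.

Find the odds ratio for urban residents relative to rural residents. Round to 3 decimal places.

odds, urban residents = 36/114 = 0.3158
odds, rural residents = 28/222 = 0.1261
OR = 0.3158 / 0.1261 = 2.504

OR ≈ 2.504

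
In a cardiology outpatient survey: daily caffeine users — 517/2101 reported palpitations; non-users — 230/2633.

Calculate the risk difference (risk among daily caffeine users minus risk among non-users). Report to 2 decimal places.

0.16

risk, daily caffeine users = 517/2101 = 0.2461
risk, non-users = 230/2633 = 0.0874
risk difference = 0.2461 − 0.0874 = 0.16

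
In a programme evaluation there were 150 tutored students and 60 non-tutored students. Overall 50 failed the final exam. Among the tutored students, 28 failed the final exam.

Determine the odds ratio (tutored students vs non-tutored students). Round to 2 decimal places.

tutored students without the outcome: 150 − 28 = 122
non-tutored students with the outcome: 50 − 28 = 22
non-tutored students without the outcome: 60 − 22 = 38
odds, tutored students = 28/122 = 0.2295
odds, non-tutored students = 22/38 = 0.5789
OR = 0.2295 / 0.5789 = 0.40

OR = 0.40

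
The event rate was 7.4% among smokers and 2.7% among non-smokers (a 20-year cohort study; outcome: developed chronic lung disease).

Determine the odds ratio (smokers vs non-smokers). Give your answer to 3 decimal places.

2.880

odds, smokers = 0.07400/0.92600 = 0.07991
odds, non-smokers = 0.02700/0.97300 = 0.02775
OR = 0.07991 / 0.02775 = 2.880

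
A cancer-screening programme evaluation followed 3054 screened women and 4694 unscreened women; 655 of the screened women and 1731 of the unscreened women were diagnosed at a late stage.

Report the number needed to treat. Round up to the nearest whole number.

risk, screened women = 655/3054 = 0.214473
risk, unscreened women = 1731/4694 = 0.368769
absolute risk difference = 0.154296
1 / 0.154296 = 6.481 → round up → 7

NNT = 7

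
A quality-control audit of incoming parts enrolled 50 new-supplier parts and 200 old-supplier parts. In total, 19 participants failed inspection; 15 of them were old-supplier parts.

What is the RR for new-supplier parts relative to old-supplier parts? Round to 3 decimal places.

1.067

new-supplier parts with the outcome: 19 − 15 = 4
new-supplier parts without the outcome: 50 − 4 = 46
old-supplier parts without the outcome: 200 − 15 = 185
risk, new-supplier parts = 4/50 = 0.0800
risk, old-supplier parts = 15/200 = 0.0750
RR = 0.0800 / 0.0750 = 1.067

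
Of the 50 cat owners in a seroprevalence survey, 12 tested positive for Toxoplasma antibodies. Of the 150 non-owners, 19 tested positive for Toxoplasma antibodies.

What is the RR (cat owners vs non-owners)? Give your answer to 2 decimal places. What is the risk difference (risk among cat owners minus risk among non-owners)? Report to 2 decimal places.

RR = 1.89; RD = 0.11

risk, cat owners = 12/50 = 0.2400
risk, non-owners = 19/150 = 0.1267
RR = 0.2400 / 0.1267 = 1.89
risk difference = 0.2400 − 0.1267 = 0.11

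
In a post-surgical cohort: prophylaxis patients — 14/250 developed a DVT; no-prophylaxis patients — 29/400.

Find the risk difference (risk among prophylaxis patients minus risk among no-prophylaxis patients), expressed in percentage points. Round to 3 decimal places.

risk, prophylaxis patients = 14/250 = 0.0560
risk, no-prophylaxis patients = 29/400 = 0.0725
risk difference = 0.0560 − 0.0725 = -0.0165 → -1.650 percentage points

-1.650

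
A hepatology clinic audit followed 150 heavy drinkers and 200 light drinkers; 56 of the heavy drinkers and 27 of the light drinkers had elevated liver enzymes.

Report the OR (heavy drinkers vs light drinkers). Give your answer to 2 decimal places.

OR = (56 × 173) / (94 × 27) = 9688/2538 ≈ 3.82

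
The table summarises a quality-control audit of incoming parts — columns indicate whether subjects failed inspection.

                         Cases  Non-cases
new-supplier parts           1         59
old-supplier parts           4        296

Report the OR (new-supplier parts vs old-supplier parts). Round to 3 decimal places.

OR = (1 × 296) / (59 × 4) = 296/236 ≈ 1.254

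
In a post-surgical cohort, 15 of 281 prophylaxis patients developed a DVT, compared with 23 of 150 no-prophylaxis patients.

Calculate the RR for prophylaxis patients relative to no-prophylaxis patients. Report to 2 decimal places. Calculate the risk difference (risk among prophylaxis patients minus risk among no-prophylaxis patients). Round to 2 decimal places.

risk, prophylaxis patients = 15/281 = 0.0534
risk, no-prophylaxis patients = 23/150 = 0.1533
RR = 0.0534 / 0.1533 = 0.35
risk difference = 0.0534 − 0.1533 = -0.10

RR = 0.35; RD = -0.10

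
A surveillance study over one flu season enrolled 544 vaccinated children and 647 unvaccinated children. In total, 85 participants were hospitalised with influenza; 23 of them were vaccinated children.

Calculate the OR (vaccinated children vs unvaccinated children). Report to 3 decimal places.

OR ≈ 0.417

vaccinated children without the outcome: 544 − 23 = 521
unvaccinated children with the outcome: 85 − 23 = 62
unvaccinated children without the outcome: 647 − 62 = 585
OR = (23 × 585) / (521 × 62) = 13455/32302 ≈ 0.417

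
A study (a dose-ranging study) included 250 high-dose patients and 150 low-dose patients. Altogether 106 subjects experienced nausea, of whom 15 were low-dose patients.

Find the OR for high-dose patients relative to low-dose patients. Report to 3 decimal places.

5.151

high-dose patients with the outcome: 106 − 15 = 91
high-dose patients without the outcome: 250 − 91 = 159
low-dose patients without the outcome: 150 − 15 = 135
OR = (91 × 135) / (159 × 15) = 12285/2385 ≈ 5.151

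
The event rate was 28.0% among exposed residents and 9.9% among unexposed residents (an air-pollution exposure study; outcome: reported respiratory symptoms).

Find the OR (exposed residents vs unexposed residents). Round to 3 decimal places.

odds, exposed residents = 0.2800/0.7200 = 0.3889
odds, unexposed residents = 0.0990/0.9010 = 0.1099
OR = 0.3889 / 0.1099 = 3.539

3.539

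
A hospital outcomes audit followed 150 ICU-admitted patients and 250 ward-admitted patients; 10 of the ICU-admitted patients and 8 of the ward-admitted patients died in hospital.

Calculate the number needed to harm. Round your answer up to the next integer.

29

risk, ICU-admitted patients = 10/150 = 0.066667
risk, ward-admitted patients = 8/250 = 0.032000
absolute risk difference = 0.034667
1 / 0.034667 = 28.846 → round up → 29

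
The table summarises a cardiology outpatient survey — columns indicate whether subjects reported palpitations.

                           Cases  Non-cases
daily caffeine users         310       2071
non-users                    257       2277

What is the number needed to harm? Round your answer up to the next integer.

risk, daily caffeine users = 310/2381 = 0.130197
risk, non-users = 257/2534 = 0.101421
absolute risk difference = 0.028777
1 / 0.028777 = 34.750 → round up → 35

35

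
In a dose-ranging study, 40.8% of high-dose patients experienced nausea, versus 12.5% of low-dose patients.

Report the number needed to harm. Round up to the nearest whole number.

NNH ≈ 4

absolute risk difference = 0.283000
1 / 0.283000 = 3.534 → round up → 4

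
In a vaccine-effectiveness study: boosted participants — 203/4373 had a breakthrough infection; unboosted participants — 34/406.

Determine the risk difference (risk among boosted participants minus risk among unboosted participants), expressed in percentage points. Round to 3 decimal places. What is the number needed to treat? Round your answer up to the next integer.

risk, boosted participants = 203/4373 = 0.04642
risk, unboosted participants = 34/406 = 0.08374
risk difference = 0.04642 − 0.08374 = -0.03732 → -3.732 percentage points
absolute risk difference = 0.037323
1 / 0.037323 = 26.793 → round up → 27

RD = -3.732; NNT = 27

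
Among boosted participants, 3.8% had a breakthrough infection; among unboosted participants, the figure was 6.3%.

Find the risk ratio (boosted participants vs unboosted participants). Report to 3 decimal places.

RR = 0.03800 / 0.06300 = 0.603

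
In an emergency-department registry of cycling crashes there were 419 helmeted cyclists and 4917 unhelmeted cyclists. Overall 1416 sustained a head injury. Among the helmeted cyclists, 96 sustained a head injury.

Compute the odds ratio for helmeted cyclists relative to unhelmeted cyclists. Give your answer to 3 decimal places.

OR ≈ 0.810

helmeted cyclists without the outcome: 419 − 96 = 323
unhelmeted cyclists with the outcome: 1416 − 96 = 1320
unhelmeted cyclists without the outcome: 4917 − 1320 = 3597
OR = (96 × 3597) / (323 × 1320) = 345312/426360 ≈ 0.810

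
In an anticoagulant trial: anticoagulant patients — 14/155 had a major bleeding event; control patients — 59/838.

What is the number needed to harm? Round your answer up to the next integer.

51

risk, anticoagulant patients = 14/155 = 0.090323
risk, control patients = 59/838 = 0.070406
absolute risk difference = 0.019917
1 / 0.019917 = 50.208 → round up → 51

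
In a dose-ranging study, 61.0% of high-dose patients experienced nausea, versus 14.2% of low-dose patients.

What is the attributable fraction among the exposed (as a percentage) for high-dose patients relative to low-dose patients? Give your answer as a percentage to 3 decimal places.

AR% = (0.6100 − 0.1420) / 0.6100 = 0.7672 → 76.721%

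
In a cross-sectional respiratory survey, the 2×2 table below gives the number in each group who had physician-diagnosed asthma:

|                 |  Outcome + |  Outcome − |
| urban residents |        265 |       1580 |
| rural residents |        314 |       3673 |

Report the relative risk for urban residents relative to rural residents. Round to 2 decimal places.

RR = 1.82

risk, urban residents = 265/1845 = 0.1436
risk, rural residents = 314/3987 = 0.0788
RR = 0.1436 / 0.0788 = 1.82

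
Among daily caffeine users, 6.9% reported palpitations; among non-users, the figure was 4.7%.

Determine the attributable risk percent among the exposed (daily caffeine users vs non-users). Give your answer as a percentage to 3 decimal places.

AR% = (0.06900 − 0.04700) / 0.06900 = 0.3188 → 31.884%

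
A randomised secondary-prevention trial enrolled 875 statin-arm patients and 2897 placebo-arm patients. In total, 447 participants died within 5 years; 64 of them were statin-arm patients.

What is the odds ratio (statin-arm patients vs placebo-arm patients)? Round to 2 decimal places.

0.52

statin-arm patients without the outcome: 875 − 64 = 811
placebo-arm patients with the outcome: 447 − 64 = 383
placebo-arm patients without the outcome: 2897 − 383 = 2514
OR = (64 × 2514) / (811 × 383) = 160896/310613 ≈ 0.52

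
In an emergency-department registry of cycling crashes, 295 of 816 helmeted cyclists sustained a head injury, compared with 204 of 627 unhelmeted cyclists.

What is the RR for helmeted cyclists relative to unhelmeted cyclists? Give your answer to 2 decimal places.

RR: 1.11

risk, helmeted cyclists = 295/816 = 0.3615
risk, unhelmeted cyclists = 204/627 = 0.3254
RR = 0.3615 / 0.3254 = 1.11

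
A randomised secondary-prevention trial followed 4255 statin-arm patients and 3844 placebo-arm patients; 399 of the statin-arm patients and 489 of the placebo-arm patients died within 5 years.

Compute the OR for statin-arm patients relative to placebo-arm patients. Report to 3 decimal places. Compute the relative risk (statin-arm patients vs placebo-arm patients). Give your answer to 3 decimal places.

OR = (399 × 3355) / (3856 × 489) = 1338645/1885584 ≈ 0.710
risk, statin-arm patients = 399/4255 = 0.0938
risk, placebo-arm patients = 489/3844 = 0.1272
RR = 0.0938 / 0.1272 = 0.737

OR = 0.710; RR = 0.737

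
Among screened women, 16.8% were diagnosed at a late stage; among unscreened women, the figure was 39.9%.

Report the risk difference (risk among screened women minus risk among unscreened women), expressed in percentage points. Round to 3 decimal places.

-23.100

risk difference = 0.1680 − 0.3990 = -0.2310 → -23.100 percentage points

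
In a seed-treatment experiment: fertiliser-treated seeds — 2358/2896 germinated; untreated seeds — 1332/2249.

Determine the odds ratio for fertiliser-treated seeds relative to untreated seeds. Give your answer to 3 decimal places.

odds, fertiliser-treated seeds = 2358/538 = 4.3829
odds, untreated seeds = 1332/917 = 1.4526
OR = 4.3829 / 1.4526 = 3.017

OR = 3.017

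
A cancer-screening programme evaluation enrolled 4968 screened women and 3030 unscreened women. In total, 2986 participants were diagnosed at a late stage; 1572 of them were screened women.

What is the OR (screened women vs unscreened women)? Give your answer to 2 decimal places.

OR = 0.53

screened women without the outcome: 4968 − 1572 = 3396
unscreened women with the outcome: 2986 − 1572 = 1414
unscreened women without the outcome: 3030 − 1414 = 1616
odds, screened women = 1572/3396 = 0.4629
odds, unscreened women = 1414/1616 = 0.8750
OR = 0.4629 / 0.8750 = 0.53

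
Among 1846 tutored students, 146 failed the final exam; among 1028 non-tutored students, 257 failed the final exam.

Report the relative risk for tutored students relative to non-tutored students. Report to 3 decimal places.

risk, tutored students = 146/1846 = 0.0791
risk, non-tutored students = 257/1028 = 0.2500
RR = 0.0791 / 0.2500 = 0.316

0.316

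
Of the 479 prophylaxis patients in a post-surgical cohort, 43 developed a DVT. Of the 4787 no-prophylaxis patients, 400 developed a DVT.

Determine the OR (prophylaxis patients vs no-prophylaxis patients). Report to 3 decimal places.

OR = (43 × 4387) / (436 × 400) = 188641/174400 ≈ 1.082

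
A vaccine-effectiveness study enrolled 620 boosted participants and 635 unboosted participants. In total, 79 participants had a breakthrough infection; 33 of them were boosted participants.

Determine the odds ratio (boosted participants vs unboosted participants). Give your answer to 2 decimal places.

boosted participants without the outcome: 620 − 33 = 587
unboosted participants with the outcome: 79 − 33 = 46
unboosted participants without the outcome: 635 − 46 = 589
OR = (33 × 589) / (587 × 46) = 19437/27002 ≈ 0.72

0.72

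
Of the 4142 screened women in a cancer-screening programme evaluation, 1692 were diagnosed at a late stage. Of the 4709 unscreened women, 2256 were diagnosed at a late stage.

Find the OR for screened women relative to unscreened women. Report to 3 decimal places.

odds, screened women = 1692/2450 = 0.6906
odds, unscreened women = 2256/2453 = 0.9197
OR = 0.6906 / 0.9197 = 0.751

0.751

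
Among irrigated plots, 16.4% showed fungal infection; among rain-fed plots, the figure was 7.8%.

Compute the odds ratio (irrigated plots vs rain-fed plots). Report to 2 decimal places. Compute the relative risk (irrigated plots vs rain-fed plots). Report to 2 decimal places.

OR = 2.32; RR = 2.10

odds, irrigated plots = 0.1640/0.8360 = 0.1962
odds, rain-fed plots = 0.0780/0.9220 = 0.0846
OR = 0.1962 / 0.0846 = 2.32
RR = 0.1640 / 0.0780 = 2.10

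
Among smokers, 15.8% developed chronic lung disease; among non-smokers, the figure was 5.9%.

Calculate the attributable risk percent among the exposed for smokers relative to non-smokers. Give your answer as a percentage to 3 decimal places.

AR% = (0.1580 − 0.0590) / 0.1580 = 0.6266 → 62.658%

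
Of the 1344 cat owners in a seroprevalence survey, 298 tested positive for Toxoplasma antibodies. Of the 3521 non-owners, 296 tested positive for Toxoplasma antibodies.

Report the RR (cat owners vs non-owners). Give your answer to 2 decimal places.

RR ≈ 2.64

risk, cat owners = 298/1344 = 0.2217
risk, non-owners = 296/3521 = 0.0841
RR = 0.2217 / 0.0841 = 2.64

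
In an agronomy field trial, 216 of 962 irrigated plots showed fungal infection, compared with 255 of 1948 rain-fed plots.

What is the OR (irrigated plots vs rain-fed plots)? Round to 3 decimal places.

OR = (216 × 1693) / (746 × 255) = 365688/190230 ≈ 1.922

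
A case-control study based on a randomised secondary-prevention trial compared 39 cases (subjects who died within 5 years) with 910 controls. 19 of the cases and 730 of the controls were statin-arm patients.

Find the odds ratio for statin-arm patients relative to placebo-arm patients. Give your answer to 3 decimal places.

0.234

odds, statin-arm patients = 19/730 = 0.02603
odds, placebo-arm patients = 20/180 = 0.11111
OR = 0.02603 / 0.11111 = 0.234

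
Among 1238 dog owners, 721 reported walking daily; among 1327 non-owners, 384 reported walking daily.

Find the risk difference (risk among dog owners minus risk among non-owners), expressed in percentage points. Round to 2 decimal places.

RD ≈ 29.30

risk, dog owners = 721/1238 = 0.5824
risk, non-owners = 384/1327 = 0.2894
risk difference = 0.5824 − 0.2894 = 0.2930 → 29.30 percentage points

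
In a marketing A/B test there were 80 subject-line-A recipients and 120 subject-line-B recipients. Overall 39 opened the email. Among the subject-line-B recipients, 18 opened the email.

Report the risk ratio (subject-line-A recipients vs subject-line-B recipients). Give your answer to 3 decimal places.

1.750

subject-line-A recipients with the outcome: 39 − 18 = 21
subject-line-A recipients without the outcome: 80 − 21 = 59
subject-line-B recipients without the outcome: 120 − 18 = 102
risk, subject-line-A recipients = 21/80 = 0.2625
risk, subject-line-B recipients = 18/120 = 0.1500
RR = 0.2625 / 0.1500 = 1.750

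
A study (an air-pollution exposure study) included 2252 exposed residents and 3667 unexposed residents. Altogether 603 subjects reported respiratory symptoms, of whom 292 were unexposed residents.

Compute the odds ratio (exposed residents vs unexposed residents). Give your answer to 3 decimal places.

exposed residents with the outcome: 603 − 292 = 311
exposed residents without the outcome: 2252 − 311 = 1941
unexposed residents without the outcome: 3667 − 292 = 3375
odds, exposed residents = 311/1941 = 0.1602
odds, unexposed residents = 292/3375 = 0.0865
OR = 0.1602 / 0.0865 = 1.852

OR: 1.852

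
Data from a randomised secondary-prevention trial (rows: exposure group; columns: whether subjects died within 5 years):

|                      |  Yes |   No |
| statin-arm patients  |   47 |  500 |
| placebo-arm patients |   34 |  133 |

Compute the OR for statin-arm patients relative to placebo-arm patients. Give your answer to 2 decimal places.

0.37

odds, statin-arm patients = 47/500 = 0.0940
odds, placebo-arm patients = 34/133 = 0.2556
OR = 0.0940 / 0.2556 = 0.37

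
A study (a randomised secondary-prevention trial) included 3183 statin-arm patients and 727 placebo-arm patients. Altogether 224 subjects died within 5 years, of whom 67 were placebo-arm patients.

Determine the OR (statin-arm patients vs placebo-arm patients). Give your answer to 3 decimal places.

OR = 0.511

statin-arm patients with the outcome: 224 − 67 = 157
statin-arm patients without the outcome: 3183 − 157 = 3026
placebo-arm patients without the outcome: 727 − 67 = 660
odds, statin-arm patients = 157/3026 = 0.05188
odds, placebo-arm patients = 67/660 = 0.10152
OR = 0.05188 / 0.10152 = 0.511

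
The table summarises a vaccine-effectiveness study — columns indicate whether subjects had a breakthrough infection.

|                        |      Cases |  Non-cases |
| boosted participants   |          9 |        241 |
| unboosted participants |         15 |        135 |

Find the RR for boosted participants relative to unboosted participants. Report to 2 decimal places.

risk, boosted participants = 9/250 = 0.03600
risk, unboosted participants = 15/150 = 0.10000
RR = 0.03600 / 0.10000 = 0.36

RR = 0.36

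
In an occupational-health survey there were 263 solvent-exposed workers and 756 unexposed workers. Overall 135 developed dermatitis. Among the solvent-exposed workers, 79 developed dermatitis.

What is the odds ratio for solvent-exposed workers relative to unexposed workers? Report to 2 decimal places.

solvent-exposed workers without the outcome: 263 − 79 = 184
unexposed workers with the outcome: 135 − 79 = 56
unexposed workers without the outcome: 756 − 56 = 700
OR = (79 × 700) / (184 × 56) = 55300/10304 ≈ 5.37

5.37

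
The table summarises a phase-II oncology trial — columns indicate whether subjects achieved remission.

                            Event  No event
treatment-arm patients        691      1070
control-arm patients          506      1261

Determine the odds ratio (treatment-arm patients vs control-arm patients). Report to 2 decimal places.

OR = (691 × 1261) / (1070 × 506) = 871351/541420 ≈ 1.61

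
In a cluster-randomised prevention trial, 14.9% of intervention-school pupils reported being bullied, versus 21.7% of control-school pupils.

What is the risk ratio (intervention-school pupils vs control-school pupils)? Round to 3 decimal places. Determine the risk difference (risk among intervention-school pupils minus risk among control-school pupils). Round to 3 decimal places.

RR = 0.1490 / 0.2170 = 0.687
risk difference = 0.1490 − 0.2170 = -0.068

RR = 0.687; RD = -0.068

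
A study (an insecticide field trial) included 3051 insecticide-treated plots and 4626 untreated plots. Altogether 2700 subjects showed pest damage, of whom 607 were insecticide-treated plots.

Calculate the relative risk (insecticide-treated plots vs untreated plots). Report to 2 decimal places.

RR ≈ 0.44

insecticide-treated plots without the outcome: 3051 − 607 = 2444
untreated plots with the outcome: 2700 − 607 = 2093
untreated plots without the outcome: 4626 − 2093 = 2533
risk, insecticide-treated plots = 607/3051 = 0.1990
risk, untreated plots = 2093/4626 = 0.4524
RR = 0.1990 / 0.4524 = 0.44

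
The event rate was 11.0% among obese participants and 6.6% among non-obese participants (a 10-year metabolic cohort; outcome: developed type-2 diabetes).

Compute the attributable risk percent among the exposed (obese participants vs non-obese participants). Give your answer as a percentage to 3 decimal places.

AR% = (0.1100 − 0.0660) / 0.1100 = 0.4000 → 40.000%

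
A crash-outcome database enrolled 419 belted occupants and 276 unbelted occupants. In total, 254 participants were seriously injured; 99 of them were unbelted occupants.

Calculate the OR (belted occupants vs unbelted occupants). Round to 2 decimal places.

1.05

belted occupants with the outcome: 254 − 99 = 155
belted occupants without the outcome: 419 − 155 = 264
unbelted occupants without the outcome: 276 − 99 = 177
odds, belted occupants = 155/264 = 0.5871
odds, unbelted occupants = 99/177 = 0.5593
OR = 0.5871 / 0.5593 = 1.05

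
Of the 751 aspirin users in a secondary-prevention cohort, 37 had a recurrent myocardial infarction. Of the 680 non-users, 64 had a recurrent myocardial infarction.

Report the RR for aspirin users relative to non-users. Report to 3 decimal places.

risk, aspirin users = 37/751 = 0.04927
risk, non-users = 64/680 = 0.09412
RR = 0.04927 / 0.09412 = 0.523

RR: 0.523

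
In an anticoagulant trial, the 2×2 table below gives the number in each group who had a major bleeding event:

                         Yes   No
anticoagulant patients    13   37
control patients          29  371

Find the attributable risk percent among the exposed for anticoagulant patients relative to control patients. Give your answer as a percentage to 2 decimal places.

risk, anticoagulant patients = 13/50 = 0.2600
risk, control patients = 29/400 = 0.0725
AR% = (0.2600 − 0.0725) / 0.2600 = 0.7212 → 72.12%

72.12%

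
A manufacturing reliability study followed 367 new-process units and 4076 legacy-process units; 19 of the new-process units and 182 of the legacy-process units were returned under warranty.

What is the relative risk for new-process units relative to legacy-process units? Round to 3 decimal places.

RR: 1.159

risk, new-process units = 19/367 = 0.05177
risk, legacy-process units = 182/4076 = 0.04465
RR = 0.05177 / 0.04465 = 1.159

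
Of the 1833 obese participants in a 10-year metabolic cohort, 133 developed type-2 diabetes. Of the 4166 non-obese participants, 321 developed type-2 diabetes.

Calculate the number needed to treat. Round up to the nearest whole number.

223

risk, obese participants = 133/1833 = 0.072559
risk, non-obese participants = 321/4166 = 0.077052
absolute risk difference = 0.004494
1 / 0.004494 = 222.519 → round up → 223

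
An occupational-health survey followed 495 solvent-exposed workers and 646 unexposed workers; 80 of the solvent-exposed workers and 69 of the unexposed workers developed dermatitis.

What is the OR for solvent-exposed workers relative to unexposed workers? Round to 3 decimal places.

OR = (80 × 577) / (415 × 69) = 46160/28635 ≈ 1.612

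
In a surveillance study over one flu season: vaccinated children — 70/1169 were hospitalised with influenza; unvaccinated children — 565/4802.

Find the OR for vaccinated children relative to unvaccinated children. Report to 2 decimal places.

OR = (70 × 4237) / (1099 × 565) = 296590/620935 ≈ 0.48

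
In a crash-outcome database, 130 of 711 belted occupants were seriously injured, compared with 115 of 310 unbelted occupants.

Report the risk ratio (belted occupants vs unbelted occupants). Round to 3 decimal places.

RR = 0.493

risk, belted occupants = 130/711 = 0.1828
risk, unbelted occupants = 115/310 = 0.3710
RR = 0.1828 / 0.3710 = 0.493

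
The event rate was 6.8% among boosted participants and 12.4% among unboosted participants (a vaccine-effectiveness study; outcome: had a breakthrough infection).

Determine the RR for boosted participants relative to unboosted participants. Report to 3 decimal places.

RR = 0.0680 / 0.1240 = 0.548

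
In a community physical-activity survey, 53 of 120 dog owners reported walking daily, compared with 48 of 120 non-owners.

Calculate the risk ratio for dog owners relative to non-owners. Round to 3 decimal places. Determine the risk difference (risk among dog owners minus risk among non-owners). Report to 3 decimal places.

risk, dog owners = 53/120 = 0.4417
risk, non-owners = 48/120 = 0.4000
RR = 0.4417 / 0.4000 = 1.104
risk difference = 0.4417 − 0.4000 = 0.042

RR = 1.104; RD = 0.042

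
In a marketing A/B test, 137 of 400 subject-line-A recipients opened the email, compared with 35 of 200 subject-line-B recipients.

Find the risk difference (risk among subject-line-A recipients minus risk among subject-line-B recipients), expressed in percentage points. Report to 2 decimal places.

RD ≈ 16.75

risk, subject-line-A recipients = 137/400 = 0.3425
risk, subject-line-B recipients = 35/200 = 0.1750
risk difference = 0.3425 − 0.1750 = 0.1675 → 16.75 percentage points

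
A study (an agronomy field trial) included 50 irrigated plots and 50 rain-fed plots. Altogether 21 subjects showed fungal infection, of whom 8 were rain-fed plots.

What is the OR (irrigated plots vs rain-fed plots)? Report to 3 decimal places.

OR ≈ 1.845

irrigated plots with the outcome: 21 − 8 = 13
irrigated plots without the outcome: 50 − 13 = 37
rain-fed plots without the outcome: 50 − 8 = 42
OR = (13 × 42) / (37 × 8) = 546/296 ≈ 1.845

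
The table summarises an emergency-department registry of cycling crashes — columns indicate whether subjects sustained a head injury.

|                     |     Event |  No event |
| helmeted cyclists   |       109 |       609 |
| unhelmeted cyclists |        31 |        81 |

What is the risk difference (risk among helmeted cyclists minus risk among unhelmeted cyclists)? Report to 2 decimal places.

risk, helmeted cyclists = 109/718 = 0.1518
risk, unhelmeted cyclists = 31/112 = 0.2768
risk difference = 0.1518 − 0.2768 = -0.12

RD ≈ -0.12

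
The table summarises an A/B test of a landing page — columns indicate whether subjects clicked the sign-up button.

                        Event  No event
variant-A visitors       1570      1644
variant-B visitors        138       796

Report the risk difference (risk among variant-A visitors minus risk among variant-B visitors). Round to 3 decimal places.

risk, variant-A visitors = 1570/3214 = 0.4885
risk, variant-B visitors = 138/934 = 0.1478
risk difference = 0.4885 − 0.1478 = 0.341

0.341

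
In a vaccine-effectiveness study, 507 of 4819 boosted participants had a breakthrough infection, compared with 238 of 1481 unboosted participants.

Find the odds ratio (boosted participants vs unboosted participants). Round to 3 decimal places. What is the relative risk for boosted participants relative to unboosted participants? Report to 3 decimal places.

OR = 0.614; RR = 0.655

odds, boosted participants = 507/4312 = 0.1176
odds, unboosted participants = 238/1243 = 0.1915
OR = 0.1176 / 0.1915 = 0.614
risk, boosted participants = 507/4819 = 0.1052
risk, unboosted participants = 238/1481 = 0.1607
RR = 0.1052 / 0.1607 = 0.655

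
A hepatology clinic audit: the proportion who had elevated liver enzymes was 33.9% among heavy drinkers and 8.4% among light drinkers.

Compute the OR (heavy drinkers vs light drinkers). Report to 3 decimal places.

odds, heavy drinkers = 0.3390/0.6610 = 0.5129
odds, light drinkers = 0.0840/0.9160 = 0.0917
OR = 0.5129 / 0.0917 = 5.593

5.593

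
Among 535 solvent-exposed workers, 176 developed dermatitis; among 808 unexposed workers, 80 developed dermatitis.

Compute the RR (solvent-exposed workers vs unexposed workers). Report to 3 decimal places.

3.323

risk, solvent-exposed workers = 176/535 = 0.3290
risk, unexposed workers = 80/808 = 0.0990
RR = 0.3290 / 0.0990 = 3.323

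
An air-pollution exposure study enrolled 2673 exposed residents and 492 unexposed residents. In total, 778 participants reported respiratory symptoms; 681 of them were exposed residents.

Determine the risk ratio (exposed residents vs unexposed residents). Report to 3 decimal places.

exposed residents without the outcome: 2673 − 681 = 1992
unexposed residents with the outcome: 778 − 681 = 97
unexposed residents without the outcome: 492 − 97 = 395
risk, exposed residents = 681/2673 = 0.2548
risk, unexposed residents = 97/492 = 0.1972
RR = 0.2548 / 0.1972 = 1.292

RR ≈ 1.292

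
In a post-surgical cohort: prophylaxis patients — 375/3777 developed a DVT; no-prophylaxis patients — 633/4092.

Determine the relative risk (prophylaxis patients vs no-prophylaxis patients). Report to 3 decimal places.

0.642

risk, prophylaxis patients = 375/3777 = 0.0993
risk, no-prophylaxis patients = 633/4092 = 0.1547
RR = 0.0993 / 0.1547 = 0.642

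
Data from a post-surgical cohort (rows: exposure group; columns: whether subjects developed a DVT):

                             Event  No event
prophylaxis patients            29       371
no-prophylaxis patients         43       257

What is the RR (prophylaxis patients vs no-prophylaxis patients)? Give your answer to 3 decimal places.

risk, prophylaxis patients = 29/400 = 0.0725
risk, no-prophylaxis patients = 43/300 = 0.1433
RR = 0.0725 / 0.1433 = 0.506

RR = 0.506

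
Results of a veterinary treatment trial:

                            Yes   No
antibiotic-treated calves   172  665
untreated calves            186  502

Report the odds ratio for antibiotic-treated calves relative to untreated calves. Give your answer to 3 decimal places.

OR = (172 × 502) / (665 × 186) = 86344/123690 ≈ 0.698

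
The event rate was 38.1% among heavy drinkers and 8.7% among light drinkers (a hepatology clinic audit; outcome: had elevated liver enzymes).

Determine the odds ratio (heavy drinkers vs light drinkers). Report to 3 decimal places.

odds, heavy drinkers = 0.3810/0.6190 = 0.6155
odds, light drinkers = 0.0870/0.9130 = 0.0953
OR = 0.6155 / 0.0953 = 6.459

OR ≈ 6.459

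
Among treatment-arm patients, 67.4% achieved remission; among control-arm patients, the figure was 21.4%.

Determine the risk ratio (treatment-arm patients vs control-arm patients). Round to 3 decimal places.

RR = 0.6740 / 0.2140 = 3.150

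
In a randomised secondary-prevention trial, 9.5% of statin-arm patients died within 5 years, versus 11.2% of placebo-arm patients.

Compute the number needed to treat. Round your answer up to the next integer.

absolute risk difference = 0.017000
1 / 0.017000 = 58.824 → round up → 59

59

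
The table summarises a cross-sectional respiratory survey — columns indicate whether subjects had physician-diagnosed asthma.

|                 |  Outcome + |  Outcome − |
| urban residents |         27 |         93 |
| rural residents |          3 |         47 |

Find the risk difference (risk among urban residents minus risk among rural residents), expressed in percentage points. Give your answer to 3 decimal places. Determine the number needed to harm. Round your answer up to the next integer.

RD = 16.500; NNH = 7

risk, urban residents = 27/120 = 0.2250
risk, rural residents = 3/50 = 0.0600
risk difference = 0.2250 − 0.0600 = 0.1650 → 16.500 percentage points
absolute risk difference = 0.165000
1 / 0.165000 = 6.061 → round up → 7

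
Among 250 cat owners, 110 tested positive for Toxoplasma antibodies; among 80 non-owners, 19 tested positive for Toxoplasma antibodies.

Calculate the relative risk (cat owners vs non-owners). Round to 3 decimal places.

risk, cat owners = 110/250 = 0.4400
risk, non-owners = 19/80 = 0.2375
RR = 0.4400 / 0.2375 = 1.853

RR: 1.853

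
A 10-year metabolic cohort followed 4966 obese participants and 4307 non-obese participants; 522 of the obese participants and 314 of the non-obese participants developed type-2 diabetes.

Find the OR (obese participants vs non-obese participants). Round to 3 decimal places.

OR = (522 × 3993) / (4444 × 314) = 2084346/1395416 ≈ 1.494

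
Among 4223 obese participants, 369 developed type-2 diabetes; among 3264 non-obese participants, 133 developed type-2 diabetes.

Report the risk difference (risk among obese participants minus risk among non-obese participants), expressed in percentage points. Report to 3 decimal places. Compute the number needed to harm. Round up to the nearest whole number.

risk, obese participants = 369/4223 = 0.08738
risk, non-obese participants = 133/3264 = 0.04075
risk difference = 0.08738 − 0.04075 = 0.04663 → 4.663 percentage points
absolute risk difference = 0.046631
1 / 0.046631 = 21.445 → round up → 22

RD = 4.663; NNH = 22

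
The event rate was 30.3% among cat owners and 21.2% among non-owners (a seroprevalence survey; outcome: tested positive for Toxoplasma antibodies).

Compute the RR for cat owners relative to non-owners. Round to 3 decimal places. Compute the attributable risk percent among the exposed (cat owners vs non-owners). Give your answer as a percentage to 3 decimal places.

RR = 0.3030 / 0.2120 = 1.429
AR% = (0.3030 − 0.2120) / 0.3030 = 0.3003 → 30.033%

RR = 1.429; AR% = 30.033%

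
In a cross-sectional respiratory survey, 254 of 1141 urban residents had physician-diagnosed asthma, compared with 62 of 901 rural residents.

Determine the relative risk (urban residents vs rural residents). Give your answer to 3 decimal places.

risk, urban residents = 254/1141 = 0.2226
risk, rural residents = 62/901 = 0.0688
RR = 0.2226 / 0.0688 = 3.235

3.235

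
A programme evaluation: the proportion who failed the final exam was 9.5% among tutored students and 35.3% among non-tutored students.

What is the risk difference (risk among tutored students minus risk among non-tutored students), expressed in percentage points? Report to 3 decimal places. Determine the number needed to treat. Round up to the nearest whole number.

risk difference = 0.0950 − 0.3530 = -0.2580 → -25.800 percentage points
absolute risk difference = 0.258000
1 / 0.258000 = 3.876 → round up → 4

RD = -25.800; NNT = 4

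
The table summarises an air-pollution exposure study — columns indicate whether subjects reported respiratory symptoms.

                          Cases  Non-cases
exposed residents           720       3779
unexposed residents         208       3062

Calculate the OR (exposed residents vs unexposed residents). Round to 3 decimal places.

OR = (720 × 3062) / (3779 × 208) = 2204640/786032 ≈ 2.805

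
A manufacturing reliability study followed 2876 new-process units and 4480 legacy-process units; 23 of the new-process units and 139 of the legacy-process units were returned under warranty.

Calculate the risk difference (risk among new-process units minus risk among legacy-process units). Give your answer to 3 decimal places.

risk, new-process units = 23/2876 = 0.00800
risk, legacy-process units = 139/4480 = 0.03103
risk difference = 0.00800 − 0.03103 = -0.023

-0.023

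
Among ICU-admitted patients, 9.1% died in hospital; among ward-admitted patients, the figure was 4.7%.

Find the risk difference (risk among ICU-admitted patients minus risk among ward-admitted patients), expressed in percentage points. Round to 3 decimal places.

risk difference = 0.09100 − 0.04700 = 0.04400 → 4.400 percentage points

4.400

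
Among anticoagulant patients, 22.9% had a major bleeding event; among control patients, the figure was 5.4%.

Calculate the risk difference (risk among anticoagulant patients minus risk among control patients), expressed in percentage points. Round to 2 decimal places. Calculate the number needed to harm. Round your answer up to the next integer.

RD = 17.50; NNH = 6

risk difference = 0.2290 − 0.0540 = 0.1750 → 17.50 percentage points
absolute risk difference = 0.175000
1 / 0.175000 = 5.714 → round up → 6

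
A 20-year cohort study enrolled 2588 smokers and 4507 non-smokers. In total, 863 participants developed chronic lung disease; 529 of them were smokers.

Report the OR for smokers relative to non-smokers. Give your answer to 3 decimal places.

smokers without the outcome: 2588 − 529 = 2059
non-smokers with the outcome: 863 − 529 = 334
non-smokers without the outcome: 4507 − 334 = 4173
OR = (529 × 4173) / (2059 × 334) = 2207517/687706 ≈ 3.210

OR = 3.210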